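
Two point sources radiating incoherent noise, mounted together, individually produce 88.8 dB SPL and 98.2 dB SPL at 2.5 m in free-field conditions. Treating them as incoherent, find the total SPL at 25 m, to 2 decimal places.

Combined at 2.5 m: 10·log₁₀(10^(88.8/10)+10^(98.2/10)) = 98.672 dB SPL.
Then apply −20·log₁₀(25/2.5) = -20.000 dB → 78.67 dB SPL.

78.67 dB SPL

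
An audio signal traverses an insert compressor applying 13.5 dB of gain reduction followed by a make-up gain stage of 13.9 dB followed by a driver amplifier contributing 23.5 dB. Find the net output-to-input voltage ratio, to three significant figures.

Net gain = (−13.5) + 13.9 + 23.5 = 23.9 dB.
Voltage ratio = 10^(23.9/20) = 15.7.

15.7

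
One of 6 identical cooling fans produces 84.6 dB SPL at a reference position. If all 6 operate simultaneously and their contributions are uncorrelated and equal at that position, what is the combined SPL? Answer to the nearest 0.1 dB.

92.4 dB SPL

6 equal incoherent sources raise the level by 10·log₁₀(6) = 7.78 dB.
L_total = 84.6 + 7.78 = 92.4 dB SPL.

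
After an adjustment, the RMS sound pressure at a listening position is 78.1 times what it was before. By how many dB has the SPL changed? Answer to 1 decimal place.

37.9 dB

SPL change from a pressure ratio uses the 20·log₁₀ form:
20·log₁₀(78.1) = 37.9 dB.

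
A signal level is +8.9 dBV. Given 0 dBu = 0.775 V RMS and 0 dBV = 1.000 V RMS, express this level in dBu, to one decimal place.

+11.1 dBu

The offset between the scales is 20·log₁₀(0.775/1.000) = −2.214 dB.
So dBu = +8.9 + 2.214 = +11.1 dBu.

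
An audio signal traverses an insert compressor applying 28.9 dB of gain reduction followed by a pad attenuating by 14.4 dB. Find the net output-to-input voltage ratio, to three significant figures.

0.00684

Net gain = (−28.9) + (−14.4) = -43.3 dB.
Voltage ratio = 10^(-43.3/20) = 0.00684.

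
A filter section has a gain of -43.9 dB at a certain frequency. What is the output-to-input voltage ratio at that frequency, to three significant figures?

Voltage ratio = 10^(dB/20).
10^(-43.9/20) = 10^(-2.195) = 0.00638.

0.00638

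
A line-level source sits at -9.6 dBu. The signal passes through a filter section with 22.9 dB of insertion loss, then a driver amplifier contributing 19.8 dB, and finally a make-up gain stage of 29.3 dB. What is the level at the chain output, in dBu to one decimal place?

Cascaded gains and losses add directly in dB.
-9.6 − 22.9 + 19.8 + 29.3 = +16.6 dBu.

+16.6 dBu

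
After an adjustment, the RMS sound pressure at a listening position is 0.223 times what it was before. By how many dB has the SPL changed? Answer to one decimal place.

Sound pressure is an amplitude quantity: ΔL = 20·log₁₀(p₂/p₁).
20·log₁₀(0.223) = -13.0 dB.

-13.0 dB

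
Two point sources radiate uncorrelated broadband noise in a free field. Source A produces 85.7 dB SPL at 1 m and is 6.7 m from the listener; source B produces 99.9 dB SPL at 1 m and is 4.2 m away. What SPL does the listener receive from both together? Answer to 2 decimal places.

87.50 dB SPL

At the listener: L_A = 85.7 − 20·log₁₀(6.7) = 69.179 dB; L_B = 99.9 − 20·log₁₀(4.2) = 87.435 dB.
Combined: 10·log₁₀(10^(69.179/10)+10^(87.435/10)) = 87.50 dB SPL.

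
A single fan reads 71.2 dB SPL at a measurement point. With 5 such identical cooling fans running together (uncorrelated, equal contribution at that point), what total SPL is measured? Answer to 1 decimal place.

5 equal incoherent sources raise the level by 10·log₁₀(5) = 6.99 dB.
L_total = 71.2 + 6.99 = 78.2 dB SPL.

78.2 dB SPL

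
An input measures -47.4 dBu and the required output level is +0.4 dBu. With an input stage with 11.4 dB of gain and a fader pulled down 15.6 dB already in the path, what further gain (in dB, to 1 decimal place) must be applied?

52.0 dB

The required make-up gain is the shortfall in the dB sum.
G = +0.4 − (-47.4) − 11.4 + 15.6 = 52.0 dB.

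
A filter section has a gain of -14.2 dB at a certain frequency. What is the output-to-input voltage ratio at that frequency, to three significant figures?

0.195

Voltage ratio = 10^(dB/20).
10^(-14.2/20) = 10^(-0.7100) = 0.195.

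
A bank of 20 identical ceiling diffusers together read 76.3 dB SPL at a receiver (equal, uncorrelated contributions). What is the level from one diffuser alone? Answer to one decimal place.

63.3 dB SPL

20 equal incoherent sources add 10·log₁₀(20) = 13.01 dB over one source.
L_one = 76.3 − 13.01 = 63.3 dB SPL.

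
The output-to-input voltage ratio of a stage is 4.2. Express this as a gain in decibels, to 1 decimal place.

12.5 dB

For a voltage ratio, dB = 20·log₁₀(V₂/V₁).
20·log₁₀(4.2) = 12.5 dB.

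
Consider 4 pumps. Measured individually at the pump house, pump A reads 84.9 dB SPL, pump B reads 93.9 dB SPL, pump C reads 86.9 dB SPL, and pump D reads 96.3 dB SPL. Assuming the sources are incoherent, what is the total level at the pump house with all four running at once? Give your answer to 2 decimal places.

Incoherent sources sum as intensities:
L_total = 10·log₁₀(10^(84.9/10) + 10^(93.9/10) + 10^(86.9/10) + 10^(96.3/10)) = 10·log₁₀(7519000000) = 98.76 dB SPL.

98.76 dB SPL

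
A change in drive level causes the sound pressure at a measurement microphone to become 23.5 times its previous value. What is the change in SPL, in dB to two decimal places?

SPL change from a pressure ratio uses the 20·log₁₀ form:
20·log₁₀(23.5) = 27.42 dB.

27.42 dB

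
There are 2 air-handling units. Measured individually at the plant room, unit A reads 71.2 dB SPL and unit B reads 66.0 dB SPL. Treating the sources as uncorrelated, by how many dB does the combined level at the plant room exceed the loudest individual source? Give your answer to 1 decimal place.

1.1 dB

Incoherent sources sum as intensities:
L_total = 10·log₁₀(10^(71.2/10) + 10^(66.0/10)) = 72.35 dB SPL.
Excess over the loudest (71.2 dB): 72.35 − 71.2 = 1.1 dB.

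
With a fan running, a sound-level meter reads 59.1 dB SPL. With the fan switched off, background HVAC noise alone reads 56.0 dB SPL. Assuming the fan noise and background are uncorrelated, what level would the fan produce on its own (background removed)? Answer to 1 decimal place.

Remove the background by subtracting linear intensities:
L_src = 10·log₁₀(10^(59.1/10) − 10^(56.0/10)) = 10·log₁₀(414700) = 56.2 dB SPL.

56.2 dB SPL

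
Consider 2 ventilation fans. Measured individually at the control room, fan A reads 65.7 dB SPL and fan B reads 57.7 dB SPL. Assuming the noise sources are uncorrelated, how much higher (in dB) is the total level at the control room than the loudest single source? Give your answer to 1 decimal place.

0.6 dB

Incoherent sources sum as intensities:
L_total = 10·log₁₀(10^(65.7/10) + 10^(57.7/10)) = 66.34 dB SPL.
Excess over the loudest (65.7 dB): 66.34 − 65.7 = 0.6 dB.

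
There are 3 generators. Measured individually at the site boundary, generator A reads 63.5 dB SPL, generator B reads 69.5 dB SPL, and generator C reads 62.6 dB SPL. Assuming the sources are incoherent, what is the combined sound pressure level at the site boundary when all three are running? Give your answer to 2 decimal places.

Incoherent sources sum as intensities:
L_total = 10·log₁₀(10^(63.5/10) + 10^(69.5/10) + 10^(62.6/10)) = 10·log₁₀(12970000) = 71.13 dB SPL.

71.13 dB SPL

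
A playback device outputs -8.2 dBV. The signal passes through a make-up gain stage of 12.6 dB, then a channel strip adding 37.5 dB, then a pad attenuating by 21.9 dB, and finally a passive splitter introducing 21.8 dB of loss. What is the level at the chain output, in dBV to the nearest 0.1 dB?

Cascaded gains and losses add directly in dB.
-8.2 + 12.6 + 37.5 − 21.9 − 21.8 = -1.8 dBV.

-1.8 dBV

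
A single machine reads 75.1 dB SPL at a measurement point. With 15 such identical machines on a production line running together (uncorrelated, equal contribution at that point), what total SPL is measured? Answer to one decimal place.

86.9 dB SPL

15 equal incoherent sources raise the level by 10·log₁₀(15) = 11.76 dB.
L_total = 75.1 + 11.76 = 86.9 dB SPL.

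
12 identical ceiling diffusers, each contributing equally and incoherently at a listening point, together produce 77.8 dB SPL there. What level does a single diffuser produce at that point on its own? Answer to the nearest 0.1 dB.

67.0 dB SPL

12 equal incoherent sources add 10·log₁₀(12) = 10.79 dB over one source.
L_one = 77.8 − 10.79 = 67.0 dB SPL.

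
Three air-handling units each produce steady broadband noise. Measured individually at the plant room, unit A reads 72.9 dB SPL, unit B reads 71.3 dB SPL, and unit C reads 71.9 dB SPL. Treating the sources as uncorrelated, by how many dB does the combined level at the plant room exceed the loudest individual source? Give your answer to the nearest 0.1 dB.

Uncorrelated sources add in intensity (power), not in dB.
L_total = 10·log₁₀(10^(72.9/10) + 10^(71.3/10) + 10^(71.9/10)) = 76.86 dB SPL.
Excess over the loudest (72.9 dB): 76.86 − 72.9 = 4.0 dB.

4.0 dB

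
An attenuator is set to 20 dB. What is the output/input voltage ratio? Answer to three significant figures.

Voltage ratio = 10^(dB/20).
10^(-20/20) = 10^(-1.000) = 0.100.

0.100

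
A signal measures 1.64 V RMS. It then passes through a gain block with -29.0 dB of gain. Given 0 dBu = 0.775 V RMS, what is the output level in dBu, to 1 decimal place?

-22.5 dBu

Input level: 20·log₁₀(1.64/0.775) = 6.51 dBu.
Output: 6.51 − 29.0 = -22.5 dBu.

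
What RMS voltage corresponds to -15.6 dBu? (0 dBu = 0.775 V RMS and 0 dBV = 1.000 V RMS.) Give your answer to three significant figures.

0.129 V

V = 0.775 V × 10^(-15.6/20).
= 0.775 × 0.1660 = 0.129 V.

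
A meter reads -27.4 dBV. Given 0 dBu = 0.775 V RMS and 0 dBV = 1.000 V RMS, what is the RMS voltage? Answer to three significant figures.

V = 1.000 V × 10^(-27.4/20).
= 1.000 × 0.04266 = 0.0427 V.

0.0427 V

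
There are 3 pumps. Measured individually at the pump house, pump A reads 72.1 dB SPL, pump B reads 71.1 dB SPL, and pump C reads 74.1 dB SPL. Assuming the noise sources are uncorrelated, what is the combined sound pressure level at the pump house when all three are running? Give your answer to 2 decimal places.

Uncorrelated sources add in intensity (power), not in dB.
L_total = 10·log₁₀(10^(72.1/10) + 10^(71.1/10) + 10^(74.1/10)) = 10·log₁₀(54800000) = 77.39 dB SPL.

77.39 dB SPL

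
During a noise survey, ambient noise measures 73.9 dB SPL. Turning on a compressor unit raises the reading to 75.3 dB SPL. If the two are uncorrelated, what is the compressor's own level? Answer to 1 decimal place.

69.7 dB SPL

Remove the background by subtracting linear intensities:
L_src = 10·log₁₀(10^(75.3/10) − 10^(73.9/10)) = 10·log₁₀(9337000) = 69.7 dB SPL.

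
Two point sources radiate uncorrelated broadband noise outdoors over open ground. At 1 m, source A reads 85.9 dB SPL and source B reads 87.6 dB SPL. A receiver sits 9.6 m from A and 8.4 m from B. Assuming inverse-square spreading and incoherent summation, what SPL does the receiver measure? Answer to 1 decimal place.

70.9 dB SPL

At the listener: L_A = 85.9 − 20·log₁₀(9.6) = 66.25 dB; L_B = 87.6 − 20·log₁₀(8.4) = 69.11 dB.
Combined: 10·log₁₀(10^(66.25/10)+10^(69.11/10)) = 70.9 dB SPL.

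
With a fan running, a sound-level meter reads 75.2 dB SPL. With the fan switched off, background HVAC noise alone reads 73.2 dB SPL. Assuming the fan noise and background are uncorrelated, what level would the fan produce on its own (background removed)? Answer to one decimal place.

70.9 dB SPL

Background correction is a power subtraction:
L_src = 10·log₁₀(10^(75.2/10) − 10^(73.2/10)) = 10·log₁₀(12220000) = 70.9 dB SPL.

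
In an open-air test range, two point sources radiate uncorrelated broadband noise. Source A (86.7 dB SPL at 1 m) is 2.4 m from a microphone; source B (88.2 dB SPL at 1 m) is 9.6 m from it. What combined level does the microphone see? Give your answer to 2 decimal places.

At the listener: L_A = 86.7 − 20·log₁₀(2.4) = 79.096 dB; L_B = 88.2 − 20·log₁₀(9.6) = 68.555 dB.
Combined: 10·log₁₀(10^(79.096/10)+10^(68.555/10)) = 79.46 dB SPL.

79.46 dB SPL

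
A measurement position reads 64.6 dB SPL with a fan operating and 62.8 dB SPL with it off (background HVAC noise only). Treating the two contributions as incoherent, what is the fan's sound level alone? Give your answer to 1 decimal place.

59.9 dB SPL

Background correction is a power subtraction:
L_src = 10·log₁₀(10^(64.6/10) − 10^(62.8/10)) = 10·log₁₀(978600) = 59.9 dB SPL.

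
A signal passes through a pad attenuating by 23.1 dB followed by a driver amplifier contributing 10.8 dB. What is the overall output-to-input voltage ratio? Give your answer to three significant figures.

Net gain = (−23.1) + 10.8 = -12.3 dB.
Voltage ratio = 10^(-12.3/20) = 0.243.

0.243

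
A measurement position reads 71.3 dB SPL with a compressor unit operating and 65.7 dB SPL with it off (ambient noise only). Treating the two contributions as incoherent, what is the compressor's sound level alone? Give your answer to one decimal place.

69.9 dB SPL

Subtract intensities: L_src = 10·log₁₀(10^(L_total/10) − 10^(L_bg/10)).
L_src = 10·log₁₀(10^(71.3/10) − 10^(65.7/10)) = 10·log₁₀(9774000) = 69.9 dB SPL.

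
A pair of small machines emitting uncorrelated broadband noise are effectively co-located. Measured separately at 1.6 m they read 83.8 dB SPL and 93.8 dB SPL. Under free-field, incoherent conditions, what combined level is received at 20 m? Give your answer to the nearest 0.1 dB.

Combined at 1.6 m: 10·log₁₀(10^(83.8/10)+10^(93.8/10)) = 94.21 dB SPL.
Then apply −20·log₁₀(20/1.6) = -21.94 dB → 72.3 dB SPL.

72.3 dB SPL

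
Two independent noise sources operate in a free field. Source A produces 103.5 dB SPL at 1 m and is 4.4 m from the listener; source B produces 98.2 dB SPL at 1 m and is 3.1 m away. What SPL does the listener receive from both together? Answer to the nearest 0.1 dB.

At the listener: L_A = 103.5 − 20·log₁₀(4.4) = 90.63 dB; L_B = 98.2 − 20·log₁₀(3.1) = 88.37 dB.
Combined: 10·log₁₀(10^(90.63/10)+10^(88.37/10)) = 92.7 dB SPL.

92.7 dB SPL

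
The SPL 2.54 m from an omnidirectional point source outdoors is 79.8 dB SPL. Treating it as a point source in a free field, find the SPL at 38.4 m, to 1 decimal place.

56.2 dB SPL

Inverse-square spreading gives ΔL = −20·log₁₀(d₂/d₁).
ΔL = −20·log₁₀(38.4/2.54) = -23.59 dB, so L₂ = 79.8 + (-23.59) = 56.2 dB SPL.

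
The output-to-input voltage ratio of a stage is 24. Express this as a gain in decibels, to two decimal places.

Voltage ratio → dB uses the 20·log₁₀ form:
20·log₁₀(24) = 27.60 dB.

27.60 dB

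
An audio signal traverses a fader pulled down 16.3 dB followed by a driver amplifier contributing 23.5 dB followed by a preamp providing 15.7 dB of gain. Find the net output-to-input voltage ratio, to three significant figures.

14.0

Net gain = (−16.3) + 23.5 + 15.7 = 22.9 dB.
Voltage ratio = 10^(22.9/20) = 14.0.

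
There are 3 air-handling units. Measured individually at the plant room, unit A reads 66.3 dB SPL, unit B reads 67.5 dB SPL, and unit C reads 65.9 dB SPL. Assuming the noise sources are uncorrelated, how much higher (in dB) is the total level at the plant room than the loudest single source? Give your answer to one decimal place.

Incoherent sources sum as intensities:
L_total = 10·log₁₀(10^(66.3/10) + 10^(67.5/10) + 10^(65.9/10)) = 71.39 dB SPL.
Excess over the loudest (67.5 dB): 71.39 − 67.5 = 3.9 dB.

3.9 dB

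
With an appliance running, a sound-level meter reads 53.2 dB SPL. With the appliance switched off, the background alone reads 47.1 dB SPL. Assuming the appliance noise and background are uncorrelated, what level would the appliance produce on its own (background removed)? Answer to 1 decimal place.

52.0 dB SPL

Background correction is a power subtraction:
L_src = 10·log₁₀(10^(53.2/10) − 10^(47.1/10)) = 10·log₁₀(157600) = 52.0 dB SPL.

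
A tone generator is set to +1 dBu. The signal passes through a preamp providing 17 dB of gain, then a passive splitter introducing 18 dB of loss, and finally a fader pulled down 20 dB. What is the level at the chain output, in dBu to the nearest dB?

-20 dBu

Gain stages sum in dB:
+1 + 17 − 18 − 20 = -20 dBu.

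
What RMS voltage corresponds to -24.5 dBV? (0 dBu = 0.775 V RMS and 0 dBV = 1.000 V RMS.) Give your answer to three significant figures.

0.0596 V

V = 1.000 V × 10^(-24.5/20).
= 1.000 × 0.05957 = 0.0596 V.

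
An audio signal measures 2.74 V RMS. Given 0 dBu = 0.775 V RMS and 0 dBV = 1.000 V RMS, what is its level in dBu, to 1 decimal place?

dBu = 20·log₁₀(V / 0.775 V).
20·log₁₀(2.74/0.775) = +11.0 dBu.

+11.0 dBu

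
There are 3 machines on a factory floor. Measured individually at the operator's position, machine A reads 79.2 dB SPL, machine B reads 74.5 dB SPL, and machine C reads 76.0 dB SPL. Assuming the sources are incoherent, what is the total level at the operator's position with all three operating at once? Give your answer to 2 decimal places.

81.79 dB SPL

Add the sources as powers (linear), then convert back to dB:
L_total = 10·log₁₀(10^(79.2/10) + 10^(74.5/10) + 10^(76.0/10)) = 10·log₁₀(151200000) = 81.79 dB SPL.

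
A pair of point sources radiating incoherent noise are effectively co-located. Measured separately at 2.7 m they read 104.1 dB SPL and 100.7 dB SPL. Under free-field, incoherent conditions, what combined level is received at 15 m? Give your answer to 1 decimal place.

Combined at 2.7 m: 10·log₁₀(10^(104.1/10)+10^(100.7/10)) = 105.73 dB SPL.
Then apply −20·log₁₀(15/2.7) = -14.89 dB → 90.8 dB SPL.

90.8 dB SPL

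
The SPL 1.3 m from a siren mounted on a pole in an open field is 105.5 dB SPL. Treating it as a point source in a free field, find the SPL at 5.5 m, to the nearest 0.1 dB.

93.0 dB SPL

Inverse-square spreading gives ΔL = −20·log₁₀(d₂/d₁).
ΔL = −20·log₁₀(5.5/1.3) = -12.53 dB, so L₂ = 105.5 + (-12.53) = 93.0 dB SPL.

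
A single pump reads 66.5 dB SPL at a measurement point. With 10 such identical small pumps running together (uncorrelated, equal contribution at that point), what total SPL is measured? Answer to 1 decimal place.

76.5 dB SPL

10 equal incoherent sources raise the level by 10·log₁₀(10) = 10.00 dB.
L_total = 66.5 + 10.00 = 76.5 dB SPL.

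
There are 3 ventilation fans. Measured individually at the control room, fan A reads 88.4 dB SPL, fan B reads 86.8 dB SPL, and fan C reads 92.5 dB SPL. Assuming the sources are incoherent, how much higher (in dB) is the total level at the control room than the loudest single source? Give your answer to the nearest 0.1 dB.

2.2 dB

Uncorrelated sources add in intensity (power), not in dB.
L_total = 10·log₁₀(10^(88.4/10) + 10^(86.8/10) + 10^(92.5/10)) = 94.70 dB SPL.
Excess over the loudest (92.5 dB): 94.70 − 92.5 = 2.2 dB.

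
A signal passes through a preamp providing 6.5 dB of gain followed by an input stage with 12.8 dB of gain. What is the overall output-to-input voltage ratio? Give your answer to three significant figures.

9.23

Net gain = 6.5 + 12.8 = 19.3 dB.
Voltage ratio = 10^(19.3/20) = 9.23.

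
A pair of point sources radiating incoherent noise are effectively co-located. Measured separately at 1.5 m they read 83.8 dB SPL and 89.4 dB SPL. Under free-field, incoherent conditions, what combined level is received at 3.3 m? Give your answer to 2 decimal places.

83.61 dB SPL

Combined at 1.5 m: 10·log₁₀(10^(83.8/10)+10^(89.4/10)) = 90.457 dB SPL.
Then apply −20·log₁₀(3.3/1.5) = -6.848 dB → 83.61 dB SPL.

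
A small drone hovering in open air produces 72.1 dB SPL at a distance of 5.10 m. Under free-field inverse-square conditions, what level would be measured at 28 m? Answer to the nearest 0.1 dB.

For a point source in a free field, ΔL = −20·log₁₀(d₂/d₁).
ΔL = −20·log₁₀(28/5.10) = -14.79 dB, so L₂ = 72.1 + (-14.79) = 57.3 dB SPL.

57.3 dB SPL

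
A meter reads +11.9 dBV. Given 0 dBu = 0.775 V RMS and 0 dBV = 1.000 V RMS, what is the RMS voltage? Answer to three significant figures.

3.94 V

V = 1.000 V × 10^(+11.9/20).
= 1.000 × 3.936 = 3.94 V.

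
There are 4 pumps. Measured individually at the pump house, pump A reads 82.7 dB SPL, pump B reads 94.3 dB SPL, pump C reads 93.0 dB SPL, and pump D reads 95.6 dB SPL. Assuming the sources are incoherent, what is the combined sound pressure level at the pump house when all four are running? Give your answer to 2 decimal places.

Add the sources as powers (linear), then convert back to dB:
L_total = 10·log₁₀(10^(82.7/10) + 10^(94.3/10) + 10^(93.0/10) + 10^(95.6/10)) = 10·log₁₀(8504000000) = 99.30 dB SPL.

99.30 dB SPL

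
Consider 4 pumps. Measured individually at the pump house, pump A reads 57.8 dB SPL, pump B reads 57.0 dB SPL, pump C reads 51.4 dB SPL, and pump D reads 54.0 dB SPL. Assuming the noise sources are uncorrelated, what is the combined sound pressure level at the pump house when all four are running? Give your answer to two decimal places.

Add the sources as powers (linear), then convert back to dB:
L_total = 10·log₁₀(10^(57.8/10) + 10^(57.0/10) + 10^(51.4/10) + 10^(54.0/10)) = 10·log₁₀(1493000) = 61.74 dB SPL.

61.74 dB SPL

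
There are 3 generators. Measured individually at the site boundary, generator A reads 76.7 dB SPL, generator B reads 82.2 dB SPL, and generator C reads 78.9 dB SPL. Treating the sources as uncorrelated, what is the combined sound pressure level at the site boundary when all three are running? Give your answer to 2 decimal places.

84.63 dB SPL

Add the sources as powers (linear), then convert back to dB:
L_total = 10·log₁₀(10^(76.7/10) + 10^(82.2/10) + 10^(78.9/10)) = 10·log₁₀(290400000) = 84.63 dB SPL.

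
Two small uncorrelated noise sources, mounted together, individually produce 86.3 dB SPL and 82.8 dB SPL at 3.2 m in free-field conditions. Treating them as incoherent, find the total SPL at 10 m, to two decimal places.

Combined at 3.2 m: 10·log₁₀(10^(86.3/10)+10^(82.8/10)) = 87.904 dB SPL.
Then apply −20·log₁₀(10/3.2) = -9.897 dB → 78.01 dB SPL.

78.01 dB SPL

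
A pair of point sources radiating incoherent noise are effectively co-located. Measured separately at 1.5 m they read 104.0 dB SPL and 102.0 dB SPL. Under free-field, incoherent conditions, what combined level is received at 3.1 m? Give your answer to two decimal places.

Combined at 1.5 m: 10·log₁₀(10^(104.0/10)+10^(102.0/10)) = 106.124 dB SPL.
Then apply −20·log₁₀(3.1/1.5) = -6.305 dB → 99.82 dB SPL.

99.82 dB SPL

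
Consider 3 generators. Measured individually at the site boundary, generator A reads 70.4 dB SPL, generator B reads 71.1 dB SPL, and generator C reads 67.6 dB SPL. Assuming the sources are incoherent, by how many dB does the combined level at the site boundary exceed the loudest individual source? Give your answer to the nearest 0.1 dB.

3.6 dB

Uncorrelated sources add in intensity (power), not in dB.
L_total = 10·log₁₀(10^(70.4/10) + 10^(71.1/10) + 10^(67.6/10)) = 74.71 dB SPL.
Excess over the loudest (71.1 dB): 74.71 − 71.1 = 3.6 dB.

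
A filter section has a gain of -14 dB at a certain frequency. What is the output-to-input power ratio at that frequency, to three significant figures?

Power ratio = 10^(dB/10).
10^(-14/10) = 10^(-1.400) = 0.0398.

0.0398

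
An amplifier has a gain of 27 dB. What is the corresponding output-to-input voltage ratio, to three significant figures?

Voltage ratio = 10^(dB/20).
10^(27/20) = 10^(1.350) = 22.4.

22.4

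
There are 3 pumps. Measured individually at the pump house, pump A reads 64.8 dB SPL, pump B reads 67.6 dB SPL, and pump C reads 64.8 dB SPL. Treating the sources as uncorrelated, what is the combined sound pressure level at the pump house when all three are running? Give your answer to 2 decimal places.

Incoherent sources sum as intensities:
L_total = 10·log₁₀(10^(64.8/10) + 10^(67.6/10) + 10^(64.8/10)) = 10·log₁₀(11790000) = 70.72 dB SPL.

70.72 dB SPL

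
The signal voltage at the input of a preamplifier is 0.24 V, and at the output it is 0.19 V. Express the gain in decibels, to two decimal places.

-2.03 dB

Voltage is an amplitude quantity, so gain = 20·log₁₀(V_out/V_in).
20·log₁₀(0.19/0.24) = 20·log₁₀(0.7917) = -2.03 dB.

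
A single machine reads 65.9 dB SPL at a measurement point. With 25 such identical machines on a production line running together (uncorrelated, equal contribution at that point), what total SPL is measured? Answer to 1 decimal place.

25 equal incoherent sources raise the level by 10·log₁₀(25) = 13.98 dB.
L_total = 65.9 + 13.98 = 79.9 dB SPL.

79.9 dB SPL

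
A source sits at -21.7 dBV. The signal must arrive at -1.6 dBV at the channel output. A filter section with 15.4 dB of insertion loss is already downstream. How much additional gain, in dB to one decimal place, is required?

The required make-up gain is the shortfall in the dB sum.
G = -1.6 − (-21.7) + 15.4 = 35.5 dB.

35.5 dB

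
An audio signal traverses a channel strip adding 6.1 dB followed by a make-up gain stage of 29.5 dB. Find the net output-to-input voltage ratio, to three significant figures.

Net gain = 6.1 + 29.5 = 35.6 dB.
Voltage ratio = 10^(35.6/20) = 60.3.

60.3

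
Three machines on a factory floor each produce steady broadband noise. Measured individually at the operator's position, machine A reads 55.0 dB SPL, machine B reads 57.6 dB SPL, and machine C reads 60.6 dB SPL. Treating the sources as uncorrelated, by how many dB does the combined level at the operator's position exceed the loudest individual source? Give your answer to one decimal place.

Uncorrelated sources add in intensity (power), not in dB.
L_total = 10·log₁₀(10^(55.0/10) + 10^(57.6/10) + 10^(60.6/10)) = 63.10 dB SPL.
Excess over the loudest (60.6 dB): 63.10 − 60.6 = 2.5 dB.

2.5 dB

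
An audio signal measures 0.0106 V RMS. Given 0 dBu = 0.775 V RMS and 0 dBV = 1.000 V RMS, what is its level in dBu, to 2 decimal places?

dBu = 20·log₁₀(V / 0.775 V).
20·log₁₀(0.0106/0.775) = -37.28 dBu.

-37.28 dBu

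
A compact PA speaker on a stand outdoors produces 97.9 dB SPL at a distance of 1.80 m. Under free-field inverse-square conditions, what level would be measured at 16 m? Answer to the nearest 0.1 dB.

For a point source in a free field, ΔL = −20·log₁₀(d₂/d₁).
ΔL = −20·log₁₀(16/1.80) = -18.98 dB, so L₂ = 97.9 + (-18.98) = 78.9 dB SPL.

78.9 dB SPL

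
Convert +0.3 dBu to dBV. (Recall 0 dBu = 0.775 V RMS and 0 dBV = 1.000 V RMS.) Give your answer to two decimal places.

The offset between the scales is 20·log₁₀(0.775/1.000) = −2.214 dB.
So dBV = +0.3 − 2.214 = -1.91 dBV.

-1.91 dBV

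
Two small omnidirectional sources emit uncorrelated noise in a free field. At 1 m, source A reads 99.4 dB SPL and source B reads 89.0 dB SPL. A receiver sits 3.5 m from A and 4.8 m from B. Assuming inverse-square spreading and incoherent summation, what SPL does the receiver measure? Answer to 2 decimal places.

At the listener: L_A = 99.4 − 20·log₁₀(3.5) = 88.519 dB; L_B = 89.0 − 20·log₁₀(4.8) = 75.375 dB.
Combined: 10·log₁₀(10^(88.519/10)+10^(75.375/10)) = 88.72 dB SPL.

88.72 dB SPL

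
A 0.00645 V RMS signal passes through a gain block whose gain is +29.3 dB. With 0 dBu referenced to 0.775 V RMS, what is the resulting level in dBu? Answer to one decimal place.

-12.3 dBu

Input level: 20·log₁₀(0.00645/0.775) = -41.59 dBu.
Output: -41.59 + 29.3 = -12.3 dBu.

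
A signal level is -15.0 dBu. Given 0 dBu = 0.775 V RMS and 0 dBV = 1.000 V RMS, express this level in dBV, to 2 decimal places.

The offset between the scales is 20·log₁₀(0.775/1.000) = −2.214 dB.
So dBV = -15.0 − 2.214 = -17.21 dBV.

-17.21 dBV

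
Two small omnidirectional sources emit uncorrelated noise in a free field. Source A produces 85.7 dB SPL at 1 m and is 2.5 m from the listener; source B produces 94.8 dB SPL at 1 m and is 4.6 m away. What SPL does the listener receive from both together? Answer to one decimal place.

At the listener: L_A = 85.7 − 20·log₁₀(2.5) = 77.74 dB; L_B = 94.8 − 20·log₁₀(4.6) = 81.54 dB.
Combined: 10·log₁₀(10^(77.74/10)+10^(81.54/10)) = 83.1 dB SPL.

83.1 dB SPL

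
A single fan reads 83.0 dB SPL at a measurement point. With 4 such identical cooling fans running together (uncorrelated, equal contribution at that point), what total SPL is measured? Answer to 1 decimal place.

4 equal incoherent sources raise the level by 10·log₁₀(4) = 6.02 dB.
L_total = 83.0 + 6.02 = 89.0 dB SPL.

89.0 dB SPL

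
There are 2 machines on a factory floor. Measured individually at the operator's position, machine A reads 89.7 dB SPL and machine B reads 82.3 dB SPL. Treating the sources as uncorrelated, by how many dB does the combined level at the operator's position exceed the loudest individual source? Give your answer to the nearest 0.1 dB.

Uncorrelated sources add in intensity (power), not in dB.
L_total = 10·log₁₀(10^(89.7/10) + 10^(82.3/10)) = 90.43 dB SPL.
Excess over the loudest (89.7 dB): 90.43 − 89.7 = 0.7 dB.

0.7 dB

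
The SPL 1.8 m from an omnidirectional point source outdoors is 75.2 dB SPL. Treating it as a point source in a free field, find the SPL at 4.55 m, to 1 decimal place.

For a point source in a free field, ΔL = −20·log₁₀(d₂/d₁).
ΔL = −20·log₁₀(4.55/1.8) = -8.05 dB, so L₂ = 75.2 + (-8.05) = 67.1 dB SPL.

67.1 dB SPL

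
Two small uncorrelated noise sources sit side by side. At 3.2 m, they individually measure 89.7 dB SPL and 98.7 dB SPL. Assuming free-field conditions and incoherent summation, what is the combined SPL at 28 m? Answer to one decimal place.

Combined at 3.2 m: 10·log₁₀(10^(89.7/10)+10^(98.7/10)) = 99.21 dB SPL.
Then apply −20·log₁₀(28/3.2) = -18.84 dB → 80.4 dB SPL.

80.4 dB SPL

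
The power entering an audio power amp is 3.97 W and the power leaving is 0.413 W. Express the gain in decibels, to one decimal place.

-9.8 dB

Power ratio → dB uses the 10·log₁₀ form:
10·log₁₀(0.413/3.97) = 10·log₁₀(0.1040) = -9.8 dB.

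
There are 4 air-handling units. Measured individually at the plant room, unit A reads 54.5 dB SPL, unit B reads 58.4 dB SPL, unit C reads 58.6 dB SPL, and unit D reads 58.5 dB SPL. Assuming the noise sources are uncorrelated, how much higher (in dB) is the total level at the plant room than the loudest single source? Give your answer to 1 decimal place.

5.2 dB

Incoherent sources sum as intensities:
L_total = 10·log₁₀(10^(54.5/10) + 10^(58.4/10) + 10^(58.6/10) + 10^(58.5/10)) = 63.81 dB SPL.
Excess over the loudest (58.6 dB): 63.81 − 58.6 = 5.2 dB.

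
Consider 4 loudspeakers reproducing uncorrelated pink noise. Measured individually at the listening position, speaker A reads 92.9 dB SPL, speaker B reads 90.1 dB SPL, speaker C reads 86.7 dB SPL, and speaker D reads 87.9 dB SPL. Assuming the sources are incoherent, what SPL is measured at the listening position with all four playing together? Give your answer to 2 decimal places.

Add the sources as powers (linear), then convert back to dB:
L_total = 10·log₁₀(10^(92.9/10) + 10^(90.1/10) + 10^(86.7/10) + 10^(87.9/10)) = 10·log₁₀(4057000000) = 96.08 dB SPL.

96.08 dB SPL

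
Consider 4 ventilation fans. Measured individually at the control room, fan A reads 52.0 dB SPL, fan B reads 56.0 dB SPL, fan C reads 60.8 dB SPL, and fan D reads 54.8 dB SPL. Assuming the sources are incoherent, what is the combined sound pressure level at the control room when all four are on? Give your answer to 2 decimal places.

63.14 dB SPL

Add the sources as powers (linear), then convert back to dB:
L_total = 10·log₁₀(10^(52.0/10) + 10^(56.0/10) + 10^(60.8/10) + 10^(54.8/10)) = 10·log₁₀(2061000) = 63.14 dB SPL.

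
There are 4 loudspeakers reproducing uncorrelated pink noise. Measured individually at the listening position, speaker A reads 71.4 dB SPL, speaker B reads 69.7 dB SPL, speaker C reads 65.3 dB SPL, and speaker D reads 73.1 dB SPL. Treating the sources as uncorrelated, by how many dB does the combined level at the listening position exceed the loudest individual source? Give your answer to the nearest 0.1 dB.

Uncorrelated sources add in intensity (power), not in dB.
L_total = 10·log₁₀(10^(71.4/10) + 10^(69.7/10) + 10^(65.3/10) + 10^(73.1/10)) = 76.72 dB SPL.
Excess over the loudest (73.1 dB): 76.72 − 73.1 = 3.6 dB.

3.6 dB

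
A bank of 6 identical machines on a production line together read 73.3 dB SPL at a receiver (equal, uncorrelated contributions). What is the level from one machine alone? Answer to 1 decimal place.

6 equal incoherent sources add 10·log₁₀(6) = 7.78 dB over one source.
L_one = 73.3 − 7.78 = 65.5 dB SPL.

65.5 dB SPL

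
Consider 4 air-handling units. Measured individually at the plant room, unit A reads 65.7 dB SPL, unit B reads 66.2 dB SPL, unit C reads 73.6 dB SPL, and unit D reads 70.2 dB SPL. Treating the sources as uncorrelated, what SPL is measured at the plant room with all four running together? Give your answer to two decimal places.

76.16 dB SPL

Incoherent sources sum as intensities:
L_total = 10·log₁₀(10^(65.7/10) + 10^(66.2/10) + 10^(73.6/10) + 10^(70.2/10)) = 10·log₁₀(41260000) = 76.16 dB SPL.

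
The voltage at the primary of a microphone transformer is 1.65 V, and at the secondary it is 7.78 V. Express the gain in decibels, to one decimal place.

13.5 dB

Voltage ratio → dB uses the 20·log₁₀ form:
20·log₁₀(7.78/1.65) = 20·log₁₀(4.715) = 13.5 dB.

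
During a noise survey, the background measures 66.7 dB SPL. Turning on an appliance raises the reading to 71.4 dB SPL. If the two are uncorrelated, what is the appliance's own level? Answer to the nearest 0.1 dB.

69.6 dB SPL

Remove the background by subtracting linear intensities:
L_src = 10·log₁₀(10^(71.4/10) − 10^(66.7/10)) = 10·log₁₀(9126000) = 69.6 dB SPL.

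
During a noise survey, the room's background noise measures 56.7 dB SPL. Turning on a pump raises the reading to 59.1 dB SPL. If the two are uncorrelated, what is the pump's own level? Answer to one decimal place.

55.4 dB SPL

Remove the background by subtracting linear intensities:
L_src = 10·log₁₀(10^(59.1/10) − 10^(56.7/10)) = 10·log₁₀(345100) = 55.4 dB SPL.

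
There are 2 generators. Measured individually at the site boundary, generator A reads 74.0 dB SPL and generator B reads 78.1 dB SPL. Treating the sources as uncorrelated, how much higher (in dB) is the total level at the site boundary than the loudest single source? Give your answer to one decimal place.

1.4 dB

Add the sources as powers (linear), then convert back to dB:
L_total = 10·log₁₀(10^(74.0/10) + 10^(78.1/10)) = 79.53 dB SPL.
Excess over the loudest (78.1 dB): 79.53 − 78.1 = 1.4 dB.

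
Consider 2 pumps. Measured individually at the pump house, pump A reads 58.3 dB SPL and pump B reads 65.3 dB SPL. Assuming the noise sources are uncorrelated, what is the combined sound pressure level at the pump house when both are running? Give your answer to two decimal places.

Add the sources as powers (linear), then convert back to dB:
L_total = 10·log₁₀(10^(58.3/10) + 10^(65.3/10)) = 10·log₁₀(4065000) = 66.09 dB SPL.

66.09 dB SPL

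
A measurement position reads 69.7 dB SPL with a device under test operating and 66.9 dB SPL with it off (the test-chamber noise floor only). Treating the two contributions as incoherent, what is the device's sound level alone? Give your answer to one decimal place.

Subtract intensities: L_src = 10·log₁₀(10^(L_total/10) − 10^(L_bg/10)).
L_src = 10·log₁₀(10^(69.7/10) − 10^(66.9/10)) = 10·log₁₀(4435000) = 66.5 dB SPL.

66.5 dB SPL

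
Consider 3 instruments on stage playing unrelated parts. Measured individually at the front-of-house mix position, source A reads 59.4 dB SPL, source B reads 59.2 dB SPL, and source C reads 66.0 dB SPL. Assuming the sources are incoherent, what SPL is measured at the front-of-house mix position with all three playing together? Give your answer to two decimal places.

67.55 dB SPL

Add the sources as powers (linear), then convert back to dB:
L_total = 10·log₁₀(10^(59.4/10) + 10^(59.2/10) + 10^(66.0/10)) = 10·log₁₀(5684000) = 67.55 dB SPL.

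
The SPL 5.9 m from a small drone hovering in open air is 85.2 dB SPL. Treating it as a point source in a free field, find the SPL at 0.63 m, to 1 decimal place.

For a point source in a free field, ΔL = −20·log₁₀(d₂/d₁).
ΔL = −20·log₁₀(0.63/5.9) = 19.43 dB, so L₂ = 85.2 + (19.43) = 104.6 dB SPL.

104.6 dB SPL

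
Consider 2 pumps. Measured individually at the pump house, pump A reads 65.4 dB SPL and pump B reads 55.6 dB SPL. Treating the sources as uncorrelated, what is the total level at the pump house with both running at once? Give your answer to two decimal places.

65.83 dB SPL

Uncorrelated sources add in intensity (power), not in dB.
L_total = 10·log₁₀(10^(65.4/10) + 10^(55.6/10)) = 10·log₁₀(3830000) = 65.83 dB SPL.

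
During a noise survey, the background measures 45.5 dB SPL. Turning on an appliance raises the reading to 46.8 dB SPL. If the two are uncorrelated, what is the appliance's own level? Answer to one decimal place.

40.9 dB SPL

Subtract intensities: L_src = 10·log₁₀(10^(L_total/10) − 10^(L_bg/10)).
L_src = 10·log₁₀(10^(46.8/10) − 10^(45.5/10)) = 10·log₁₀(12380) = 40.9 dB SPL.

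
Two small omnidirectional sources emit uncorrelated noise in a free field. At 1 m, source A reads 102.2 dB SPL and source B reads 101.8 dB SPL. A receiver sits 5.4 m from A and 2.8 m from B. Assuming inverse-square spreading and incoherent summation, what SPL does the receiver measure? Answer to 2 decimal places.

At the listener: L_A = 102.2 − 20·log₁₀(5.4) = 87.552 dB; L_B = 101.8 − 20·log₁₀(2.8) = 92.857 dB.
Combined: 10·log₁₀(10^(87.552/10)+10^(92.857/10)) = 93.98 dB SPL.

93.98 dB SPL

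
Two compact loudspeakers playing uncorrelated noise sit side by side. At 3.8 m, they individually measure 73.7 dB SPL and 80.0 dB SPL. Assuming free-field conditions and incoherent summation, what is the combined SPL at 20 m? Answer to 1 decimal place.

Combined at 3.8 m: 10·log₁₀(10^(73.7/10)+10^(80.0/10)) = 80.91 dB SPL.
Then apply −20·log₁₀(20/3.8) = -14.42 dB → 66.5 dB SPL.

66.5 dB SPL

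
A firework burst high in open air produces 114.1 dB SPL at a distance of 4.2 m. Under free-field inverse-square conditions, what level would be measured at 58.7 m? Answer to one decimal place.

91.2 dB SPL

Free-field point source: level drops by 20·log₁₀ of the distance ratio.
ΔL = −20·log₁₀(58.7/4.2) = -22.91 dB, so L₂ = 114.1 + (-22.91) = 91.2 dB SPL.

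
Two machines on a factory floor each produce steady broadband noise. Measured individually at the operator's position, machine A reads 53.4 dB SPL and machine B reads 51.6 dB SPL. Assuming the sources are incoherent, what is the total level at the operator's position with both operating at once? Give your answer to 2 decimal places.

55.60 dB SPL

Add the sources as powers (linear), then convert back to dB:
L_total = 10·log₁₀(10^(53.4/10) + 10^(51.6/10)) = 10·log₁₀(363300) = 55.60 dB SPL.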